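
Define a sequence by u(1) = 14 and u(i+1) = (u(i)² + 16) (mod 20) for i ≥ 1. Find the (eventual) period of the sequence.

We have u(1) = 14,  u(2) = 12,  u(3) = 0,  u(4) = 16,  u(5) = 12.
Since u(5) = u(2) = 12, the sequence is eventually periodic: after a pre-period of length 1 it cycles with period 3.

3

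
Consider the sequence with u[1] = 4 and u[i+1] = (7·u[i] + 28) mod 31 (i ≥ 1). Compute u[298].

u[1] = 4, u[2] = 25, u[3] = 17, u[4] = 23, u[5] = 3, u[6] = 18, u[7] = 30, u[8] = 21, u[9] = 20, u[10] = 13, u[11] = 26, u[12] = 24, u[13] = 10, u[14] = 5, u[15] = 1, u[16] = 4.
Since u[16] = u[1] = 4, the sequence is periodic with period 15.
So u[298] = u[1 + ((298-1) mod 15)] = u[13] = 10.

10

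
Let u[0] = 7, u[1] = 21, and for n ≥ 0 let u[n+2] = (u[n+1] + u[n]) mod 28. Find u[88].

21

Listing terms: u[0] = 7,  u[1] = 21,  u[2] = 0,  u[3] = 21,  u[4] = 21,  u[5] = 14,  u[6] = 7,  u[7] = 21.
The sequence repeats with period 6.
So u[88] = u[0 + ((88-0) mod 6)] = u[4] = 21.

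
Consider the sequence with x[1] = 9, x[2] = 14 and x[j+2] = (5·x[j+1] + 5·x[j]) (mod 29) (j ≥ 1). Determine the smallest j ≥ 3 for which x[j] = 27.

21

We have x[1] = 9,  x[2] = 14,  x[3] = 28,  x[4] = 7,  x[5] = 1,  x[6] = 11,  x[7] = 2,  x[8] = 7,  x[9] = 16,  x[10] = 28,  x[11] = 17,  x[12] = 22,  x[13] = 21,  x[14] = 12,  x[15] = 20,  x[16] = 15,  x[17] = 1,  x[18] = 22,  x[19] = 28,  x[20] = 18,  x[21] = 27,  x[22] = 22,  x[23] = 13,  x[24] = 1,  x[25] = 12,  x[26] = 7,  x[27] = 8,  x[28] = 17,  x[29] = 9,  x[30] = 14.
The sequence repeats with period 28.
The value 27 first appears (with j ≥ 3) at x[21].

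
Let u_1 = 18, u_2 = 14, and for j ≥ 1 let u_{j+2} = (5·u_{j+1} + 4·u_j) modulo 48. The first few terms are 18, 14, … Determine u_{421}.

30

Computing terms: u_1 = 18,  u_2 = 14,  u_3 = 46,  u_4 = 46,  u_5 = 30,  u_6 = 46,  u_7 = 14,  u_8 = 14,  u_9 = 30,  u_{10} = 14,  u_{11} = 46.
Since (u_{10}, u_{11}) = (u_2, u_3) = (14, 46) (two consecutive terms determine the rest), the sequence is eventually periodic: after a pre-period of length 1 it cycles with period 8.
For j ≥ 2, u_j depends only on (j - 2) mod 8. (421 - 2) mod 8 = 3, so u_{421} = u_5 = 30.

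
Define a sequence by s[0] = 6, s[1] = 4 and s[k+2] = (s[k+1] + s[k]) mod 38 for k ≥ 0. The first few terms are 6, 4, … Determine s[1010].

We have s[0] = 6,  s[1] = 4,  s[2] = 10,  s[3] = 14,  s[4] = 24,  s[5] = 0,  s[6] = 24,  s[7] = 24,  s[8] = 10,  s[9] = 34,  s[10] = 6,  s[11] = 2,  s[12] = 8,  s[13] = 10,  s[14] = 18,  s[15] = 28,  s[16] = 8,  s[17] = 36,  s[18] = 6,  s[19] = 4.
Since (s[18], s[19]) = (s[0], s[1]) = (6, 4) (two consecutive terms determine the rest), the sequence is periodic with period 18.
(1010 - 0) mod 18 = 2, so s[1010] = s[2] = 10.

10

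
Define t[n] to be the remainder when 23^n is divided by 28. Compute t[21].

Listing terms: t[0] = 1,  t[1] = 23,  t[2] = 25,  t[3] = 15,  t[4] = 9,  t[5] = 11,  t[6] = 1.
The sequence repeats with period 6.
So t[21] = t[0 + ((21-0) mod 6)] = t[3] = 15.

15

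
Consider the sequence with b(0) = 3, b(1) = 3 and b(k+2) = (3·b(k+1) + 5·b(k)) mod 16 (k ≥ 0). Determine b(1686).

15

Listing terms: b(0) = 3, b(1) = 3, b(2) = 8, b(3) = 7, b(4) = 13, b(5) = 10, b(6) = 15, b(7) = 15, b(8) = 8, b(9) = 3, b(10) = 1, b(11) = 2, b(12) = 11, b(13) = 11, b(14) = 8, b(15) = 15, b(16) = 5, b(17) = 10, b(18) = 7, b(19) = 7, b(20) = 8, b(21) = 11, b(22) = 9, b(23) = 2, b(24) = 3, b(25) = 3.
Since (b(24), b(25)) = (b(0), b(1)) = (3, 3) (two consecutive terms determine the rest), the sequence is periodic with period 24.
(1686 - 0) mod 24 = 6, so b(1686) = b(6) = 15.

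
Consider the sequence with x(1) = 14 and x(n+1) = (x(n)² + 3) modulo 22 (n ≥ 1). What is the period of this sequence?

Listing terms: x(1) = 14; x(2) = 1; x(3) = 4; x(4) = 19; x(5) = 12; x(6) = 15; x(7) = 8; x(8) = 1.
Since x(8) = x(2) = 1, the sequence is eventually periodic: after a pre-period of length 1 it cycles with period 6.

6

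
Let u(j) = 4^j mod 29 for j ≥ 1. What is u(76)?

Computing terms: u(1) = 4, u(2) = 16, u(3) = 6, u(4) = 24, u(5) = 9, u(6) = 7, u(7) = 28, u(8) = 25, u(9) = 13, u(10) = 23, u(11) = 5, u(12) = 20, u(13) = 22, u(14) = 1, u(15) = 4.
The sequence repeats with period 14.
(76 - 1) mod 14 = 5, so u(76) = u(6) = 7.

7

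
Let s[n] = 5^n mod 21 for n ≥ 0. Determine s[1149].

Computing terms: s[0] = 1; s[1] = 5; s[2] = 4; s[3] = 20; s[4] = 16; s[5] = 17; s[6] = 1.
The sequence repeats with period 6.
(1149 - 0) mod 6 = 3, so s[1149] = s[3] = 20.

20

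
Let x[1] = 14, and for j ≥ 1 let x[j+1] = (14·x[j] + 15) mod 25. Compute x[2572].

x[1] = 14; x[2] = 11; x[3] = 19; x[4] = 6; x[5] = 24; x[6] = 1; x[7] = 4; x[8] = 21; x[9] = 9; x[10] = 16; x[11] = 14.
The sequence repeats with period 10.
So x[2572] = x[1 + ((2572-1) mod 10)] = x[2] = 11.

11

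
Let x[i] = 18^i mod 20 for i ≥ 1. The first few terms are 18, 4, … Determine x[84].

We have x[1] = 18; x[2] = 4; x[3] = 12; x[4] = 16; x[5] = 8; x[6] = 4.
Since x[6] = x[2] = 4, the sequence is eventually periodic: after a pre-period of length 1 it cycles with period 4.
For i ≥ 2, x[i] depends only on (i - 2) mod 4. (84 - 2) mod 4 = 2, so x[84] = x[4] = 16.

16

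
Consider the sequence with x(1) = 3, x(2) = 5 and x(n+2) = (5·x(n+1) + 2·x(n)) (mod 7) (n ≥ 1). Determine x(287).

0

Computing terms: x(1) = 3; x(2) = 5; x(3) = 3; x(4) = 4; x(5) = 5; x(6) = 5; x(7) = 0; x(8) = 3; x(9) = 1; x(10) = 4; x(11) = 1; x(12) = 6; x(13) = 4; x(14) = 4; x(15) = 0; x(16) = 1; x(17) = 5; x(18) = 6; x(19) = 5; x(20) = 2; x(21) = 6; x(22) = 6; x(23) = 0; x(24) = 5; x(25) = 4; x(26) = 2; x(27) = 4; x(28) = 3; x(29) = 2; x(30) = 2; x(31) = 0; x(32) = 4; x(33) = 6; x(34) = 3; x(35) = 6; x(36) = 1; x(37) = 3; x(38) = 3; x(39) = 0; x(40) = 6; x(41) = 2; x(42) = 1; x(43) = 2; x(44) = 5; x(45) = 1; x(46) = 1; x(47) = 0; x(48) = 2; x(49) = 3; x(50) = 5.
Since (x(49), x(50)) = (x(1), x(2)) = (3, 5) (two consecutive terms determine the rest), the sequence is periodic with period 48.
So x(287) = x(1 + ((287-1) mod 48)) = x(47) = 0.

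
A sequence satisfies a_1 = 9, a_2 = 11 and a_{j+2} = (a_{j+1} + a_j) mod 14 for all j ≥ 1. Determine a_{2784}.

2

Computing terms: a_1 = 9,  a_2 = 11,  a_3 = 6,  a_4 = 3,  a_5 = 9,  a_6 = 12,  a_7 = 7,  a_8 = 5,  a_9 = 12,  a_{10} = 3,  a_{11} = 1,  a_{12} = 4,  a_{13} = 5,  a_{14} = 9,  a_{15} = 0,  a_{16} = 9,  a_{17} = 9,  a_{18} = 4,  a_{19} = 13,  a_{20} = 3,  a_{21} = 2,  a_{22} = 5,  a_{23} = 7,  a_{24} = 12,  a_{25} = 5,  a_{26} = 3,  a_{27} = 8,  a_{28} = 11,  a_{29} = 5,  a_{30} = 2,  a_{31} = 7,  a_{32} = 9,  a_{33} = 2,  a_{34} = 11,  a_{35} = 13,  a_{36} = 10,  a_{37} = 9,  a_{38} = 5,  a_{39} = 0,  a_{40} = 5,  a_{41} = 5,  a_{42} = 10,  a_{43} = 1,  a_{44} = 11,  a_{45} = 12,  a_{46} = 9,  a_{47} = 7,  a_{48} = 2,  a_{49} = 9,  a_{50} = 11.
The sequence repeats with period 48.
(2784 - 1) mod 48 = 47, so a_{2784} = a_{48} = 2.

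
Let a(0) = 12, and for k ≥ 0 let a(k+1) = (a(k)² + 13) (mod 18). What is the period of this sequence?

6

Listing terms: a(0) = 12; a(1) = 13; a(2) = 2; a(3) = 17; a(4) = 14; a(5) = 11; a(6) = 8; a(7) = 5; a(8) = 2.
Since a(8) = a(2) = 2, the sequence is eventually periodic: after a pre-period of length 2 it cycles with period 6.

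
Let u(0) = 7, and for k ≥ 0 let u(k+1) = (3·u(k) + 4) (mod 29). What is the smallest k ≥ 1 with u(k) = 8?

25

u(0) = 7, u(1) = 25, u(2) = 21, u(3) = 9, u(4) = 2, u(5) = 10, u(6) = 5, u(7) = 19, u(8) = 3, u(9) = 13, u(10) = 14, u(11) = 17, u(12) = 26, u(13) = 24, u(14) = 18, u(15) = 0, u(16) = 4, u(17) = 16, u(18) = 23, u(19) = 15, u(20) = 20, u(21) = 6, u(22) = 22, u(23) = 12, u(24) = 11, u(25) = 8, u(26) = 28, u(27) = 1, u(28) = 7.
The sequence repeats with period 28.
The value 8 first appears (with k ≥ 1) at u(25).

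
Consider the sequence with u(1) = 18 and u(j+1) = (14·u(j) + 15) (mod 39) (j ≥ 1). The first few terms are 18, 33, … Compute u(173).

Computing terms: u(1) = 18, u(2) = 33, u(3) = 9, u(4) = 24, u(5) = 0, u(6) = 15, u(7) = 30, u(8) = 6, u(9) = 21, u(10) = 36, u(11) = 12, u(12) = 27, u(13) = 3, u(14) = 18.
Since u(14) = u(1) = 18, the sequence is periodic with period 13.
(173 - 1) mod 13 = 3, so u(173) = u(4) = 24.

24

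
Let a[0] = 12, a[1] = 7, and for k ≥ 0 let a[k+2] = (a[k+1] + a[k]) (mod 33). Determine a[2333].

a[0] = 12; a[1] = 7; a[2] = 19; a[3] = 26; a[4] = 12; a[5] = 5; a[6] = 17; a[7] = 22; a[8] = 6; a[9] = 28; a[10] = 1; a[11] = 29; a[12] = 30; a[13] = 26; a[14] = 23; a[15] = 16; a[16] = 6; a[17] = 22; a[18] = 28; a[19] = 17; a[20] = 12; a[21] = 29; a[22] = 8; a[23] = 4; a[24] = 12; a[25] = 16; a[26] = 28; a[27] = 11; a[28] = 6; a[29] = 17; a[30] = 23; a[31] = 7; a[32] = 30; a[33] = 4; a[34] = 1; a[35] = 5; a[36] = 6; a[37] = 11; a[38] = 17; a[39] = 28; a[40] = 12; a[41] = 7.
Since (a[40], a[41]) = (a[0], a[1]) = (12, 7) (two consecutive terms determine the rest), the sequence is periodic with period 40.
(2333 - 0) mod 40 = 13, so a[2333] = a[13] = 26.

26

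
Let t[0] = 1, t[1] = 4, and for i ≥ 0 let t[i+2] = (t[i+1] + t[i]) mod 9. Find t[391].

6

Listing terms: t[0] = 1, t[1] = 4, t[2] = 5, t[3] = 0, t[4] = 5, t[5] = 5, t[6] = 1, t[7] = 6, t[8] = 7, t[9] = 4, t[10] = 2, t[11] = 6, t[12] = 8, t[13] = 5, t[14] = 4, t[15] = 0, t[16] = 4, t[17] = 4, t[18] = 8, t[19] = 3, t[20] = 2, t[21] = 5, t[22] = 7, t[23] = 3, t[24] = 1, t[25] = 4.
Since (t[24], t[25]) = (t[0], t[1]) = (1, 4) (two consecutive terms determine the rest), the sequence is periodic with period 24.
(391 - 0) mod 24 = 7, so t[391] = t[7] = 6.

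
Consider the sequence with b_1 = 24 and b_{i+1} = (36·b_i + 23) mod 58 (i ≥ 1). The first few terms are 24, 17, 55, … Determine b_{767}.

31

b_1 = 24, b_2 = 17, b_3 = 55, b_4 = 31, b_5 = 37, b_6 = 21, b_7 = 25, b_8 = 53, b_9 = 17.
Since b_9 = b_2 = 17, the sequence is eventually periodic: after a pre-period of length 1 it cycles with period 7.
For i ≥ 2, b_i depends only on (i - 2) mod 7. (767 - 2) mod 7 = 2, so b_{767} = b_4 = 31.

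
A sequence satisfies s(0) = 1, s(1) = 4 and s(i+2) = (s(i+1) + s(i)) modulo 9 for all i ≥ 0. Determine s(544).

Listing terms: s(0) = 1, s(1) = 4, s(2) = 5, s(3) = 0, s(4) = 5, s(5) = 5, s(6) = 1, s(7) = 6, s(8) = 7, s(9) = 4, s(10) = 2, s(11) = 6, s(12) = 8, s(13) = 5, s(14) = 4, s(15) = 0, s(16) = 4, s(17) = 4, s(18) = 8, s(19) = 3, s(20) = 2, s(21) = 5, s(22) = 7, s(23) = 3, s(24) = 1, s(25) = 4.
Since (s(24), s(25)) = (s(0), s(1)) = (1, 4) (two consecutive terms determine the rest), the sequence is periodic with period 24.
(544 - 0) mod 24 = 16, so s(544) = s(16) = 4.

4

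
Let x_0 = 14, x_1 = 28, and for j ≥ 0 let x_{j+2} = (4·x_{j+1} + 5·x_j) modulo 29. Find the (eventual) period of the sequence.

14

x_0 = 14; x_1 = 28; x_2 = 8; x_3 = 27; x_4 = 3; x_5 = 2; x_6 = 23; x_7 = 15; x_8 = 1; x_9 = 21; x_{10} = 2; x_{11} = 26; x_{12} = 27; x_{13} = 6; x_{14} = 14; x_{15} = 28.
The sequence repeats with period 14.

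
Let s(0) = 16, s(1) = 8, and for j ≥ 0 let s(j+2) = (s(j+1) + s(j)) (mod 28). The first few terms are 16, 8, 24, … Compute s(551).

s(0) = 16, s(1) = 8, s(2) = 24, s(3) = 4, s(4) = 0, s(5) = 4, s(6) = 4, s(7) = 8, s(8) = 12, s(9) = 20, s(10) = 4, s(11) = 24, s(12) = 0, s(13) = 24, s(14) = 24, s(15) = 20, s(16) = 16, s(17) = 8.
Since (s(16), s(17)) = (s(0), s(1)) = (16, 8) (two consecutive terms determine the rest), the sequence is periodic with period 16.
(551 - 0) mod 16 = 7, so s(551) = s(7) = 8.

8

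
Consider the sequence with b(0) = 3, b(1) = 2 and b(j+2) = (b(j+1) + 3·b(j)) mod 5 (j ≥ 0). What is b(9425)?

4

b(0) = 3; b(1) = 2; b(2) = 1; b(3) = 2; b(4) = 0; b(5) = 1; b(6) = 1; b(7) = 4; b(8) = 2; b(9) = 4; b(10) = 0; b(11) = 2; b(12) = 2; b(13) = 3; b(14) = 4; b(15) = 3; b(16) = 0; b(17) = 4; b(18) = 4; b(19) = 1; b(20) = 3; b(21) = 1; b(22) = 0; b(23) = 3; b(24) = 3; b(25) = 2.
Since (b(24), b(25)) = (b(0), b(1)) = (3, 2) (two consecutive terms determine the rest), the sequence is periodic with period 24.
(9425 - 0) mod 24 = 17, so b(9425) = b(17) = 4.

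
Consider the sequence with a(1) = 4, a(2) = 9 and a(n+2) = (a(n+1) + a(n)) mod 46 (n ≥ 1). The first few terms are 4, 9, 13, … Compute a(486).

11

a(1) = 4,  a(2) = 9,  a(3) = 13,  a(4) = 22,  a(5) = 35,  a(6) = 11,  a(7) = 0,  a(8) = 11,  a(9) = 11,  a(10) = 22,  a(11) = 33,  a(12) = 9,  a(13) = 42,  a(14) = 5,  a(15) = 1,  a(16) = 6,  a(17) = 7,  a(18) = 13,  a(19) = 20,  a(20) = 33,  a(21) = 7,  a(22) = 40,  a(23) = 1,  a(24) = 41,  a(25) = 42,  a(26) = 37,  a(27) = 33,  a(28) = 24,  a(29) = 11,  a(30) = 35,  a(31) = 0,  a(32) = 35,  a(33) = 35,  a(34) = 24,  a(35) = 13,  a(36) = 37,  a(37) = 4,  a(38) = 41,  a(39) = 45,  a(40) = 40,  a(41) = 39,  a(42) = 33,  a(43) = 26,  a(44) = 13,  a(45) = 39,  a(46) = 6,  a(47) = 45,  a(48) = 5,  a(49) = 4,  a(50) = 9.
Since (a(49), a(50)) = (a(1), a(2)) = (4, 9) (two consecutive terms determine the rest), the sequence is periodic with period 48.
So a(486) = a(1 + ((486-1) mod 48)) = a(6) = 11.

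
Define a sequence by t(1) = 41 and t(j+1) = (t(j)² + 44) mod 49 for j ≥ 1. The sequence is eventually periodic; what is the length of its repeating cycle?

7

Listing terms: t(1) = 41, t(2) = 10, t(3) = 46, t(4) = 4, t(5) = 11, t(6) = 18, t(7) = 25, t(8) = 32, t(9) = 39, t(10) = 46.
Since t(10) = t(3) = 46, the sequence is eventually periodic: after a pre-period of length 2 it cycles with period 7.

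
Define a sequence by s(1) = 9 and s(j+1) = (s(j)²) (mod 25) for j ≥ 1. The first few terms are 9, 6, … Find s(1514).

We have s(1) = 9; s(2) = 6; s(3) = 11; s(4) = 21; s(5) = 16; s(6) = 6.
Since s(6) = s(2) = 6, the sequence is eventually periodic: after a pre-period of length 1 it cycles with period 4.
For j ≥ 2, s(j) depends only on (j - 2) mod 4. (1514 - 2) mod 4 = 0, so s(1514) = s(2) = 6.

6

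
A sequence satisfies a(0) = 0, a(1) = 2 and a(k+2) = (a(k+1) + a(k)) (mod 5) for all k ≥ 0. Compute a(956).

4

Listing terms: a(0) = 0,  a(1) = 2,  a(2) = 2,  a(3) = 4,  a(4) = 1,  a(5) = 0,  a(6) = 1,  a(7) = 1,  a(8) = 2,  a(9) = 3,  a(10) = 0,  a(11) = 3,  a(12) = 3,  a(13) = 1,  a(14) = 4,  a(15) = 0,  a(16) = 4,  a(17) = 4,  a(18) = 3,  a(19) = 2,  a(20) = 0,  a(21) = 2.
The sequence repeats with period 20.
So a(956) = a(0 + ((956-0) mod 20)) = a(16) = 4.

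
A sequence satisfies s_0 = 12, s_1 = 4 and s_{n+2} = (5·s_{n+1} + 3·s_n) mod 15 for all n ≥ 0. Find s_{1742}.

14

We have s_0 = 12, s_1 = 4, s_2 = 11, s_3 = 7, s_4 = 8, s_5 = 1, s_6 = 14, s_7 = 13, s_8 = 2, s_9 = 4, s_{10} = 11.
Since (s_9, s_{10}) = (s_1, s_2) = (4, 11) (two consecutive terms determine the rest), the sequence is eventually periodic: after a pre-period of length 1 it cycles with period 8.
For n ≥ 1, s_n depends only on (n - 1) mod 8. (1742 - 1) mod 8 = 5, so s_{1742} = s_6 = 14.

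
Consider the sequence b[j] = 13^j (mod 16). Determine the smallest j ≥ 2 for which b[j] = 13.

b[1] = 13,  b[2] = 9,  b[3] = 5,  b[4] = 1,  b[5] = 13.
Since b[5] = b[1] = 13, the sequence is periodic with period 4.
The value 13 next appears (with j ≥ 2) at b[5].

5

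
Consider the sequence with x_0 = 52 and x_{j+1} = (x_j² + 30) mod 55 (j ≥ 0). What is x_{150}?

41

x_0 = 52,  x_1 = 39,  x_2 = 11,  x_3 = 41,  x_4 = 6,  x_5 = 11.
Since x_5 = x_2 = 11, the sequence is eventually periodic: after a pre-period of length 2 it cycles with period 3.
For j ≥ 2, x_j depends only on (j - 2) mod 3. (150 - 2) mod 3 = 1, so x_{150} = x_3 = 41.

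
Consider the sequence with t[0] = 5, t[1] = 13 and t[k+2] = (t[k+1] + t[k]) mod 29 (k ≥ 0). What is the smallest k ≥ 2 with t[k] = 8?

Listing terms: t[0] = 5, t[1] = 13, t[2] = 18, t[3] = 2, t[4] = 20, t[5] = 22, t[6] = 13, t[7] = 6, t[8] = 19, t[9] = 25, t[10] = 15, t[11] = 11, t[12] = 26, t[13] = 8, t[14] = 5, t[15] = 13.
Since (t[14], t[15]) = (t[0], t[1]) = (5, 13) (two consecutive terms determine the rest), the sequence is periodic with period 14.
The value 8 first appears (with k ≥ 2) at t[13].

13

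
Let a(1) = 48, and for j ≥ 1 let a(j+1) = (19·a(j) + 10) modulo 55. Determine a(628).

a(1) = 48; a(2) = 42; a(3) = 38; a(4) = 17; a(5) = 3; a(6) = 12; a(7) = 18; a(8) = 22; a(9) = 43; a(10) = 2; a(11) = 48.
The sequence repeats with period 10.
So a(628) = a(1 + ((628-1) mod 10)) = a(8) = 22.

22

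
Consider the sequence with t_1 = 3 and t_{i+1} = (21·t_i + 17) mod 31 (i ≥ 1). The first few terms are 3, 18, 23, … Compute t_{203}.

We have t_1 = 3,  t_2 = 18,  t_3 = 23,  t_4 = 4,  t_5 = 8,  t_6 = 30,  t_7 = 27,  t_8 = 26,  t_9 = 5,  t_{10} = 29,  t_{11} = 6,  t_{12} = 19,  t_{13} = 13,  t_{14} = 11,  t_{15} = 0,  t_{16} = 17,  t_{17} = 2,  t_{18} = 28,  t_{19} = 16,  t_{20} = 12,  t_{21} = 21,  t_{22} = 24,  t_{23} = 25,  t_{24} = 15,  t_{25} = 22,  t_{26} = 14,  t_{27} = 1,  t_{28} = 7,  t_{29} = 9,  t_{30} = 20,  t_{31} = 3.
The sequence repeats with period 30.
(203 - 1) mod 30 = 22, so t_{203} = t_{23} = 25.

25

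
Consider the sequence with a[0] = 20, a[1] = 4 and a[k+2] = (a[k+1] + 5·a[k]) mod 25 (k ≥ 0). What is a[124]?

19

Listing terms: a[0] = 20, a[1] = 4, a[2] = 4, a[3] = 24, a[4] = 19, a[5] = 14, a[6] = 9, a[7] = 4, a[8] = 24.
Since (a[7], a[8]) = (a[2], a[3]) = (4, 24) (two consecutive terms determine the rest), the sequence is eventually periodic: after a pre-period of length 2 it cycles with period 5.
For k ≥ 2, a[k] depends only on (k - 2) mod 5. (124 - 2) mod 5 = 2, so a[124] = a[4] = 19.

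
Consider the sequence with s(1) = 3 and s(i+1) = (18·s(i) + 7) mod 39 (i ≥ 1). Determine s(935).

Computing terms: s(1) = 3,  s(2) = 22,  s(3) = 13,  s(4) = 7,  s(5) = 16,  s(6) = 22.
Since s(6) = s(2) = 22, the sequence is eventually periodic: after a pre-period of length 1 it cycles with period 4.
For i ≥ 2, s(i) depends only on (i - 2) mod 4. (935 - 2) mod 4 = 1, so s(935) = s(3) = 13.

13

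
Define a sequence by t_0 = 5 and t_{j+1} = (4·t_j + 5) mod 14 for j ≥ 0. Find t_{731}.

7

Computing terms: t_0 = 5; t_1 = 11; t_2 = 7; t_3 = 5.
The sequence repeats with period 3.
So t_{731} = t_{0 + ((731-0) mod 3)} = t_2 = 7.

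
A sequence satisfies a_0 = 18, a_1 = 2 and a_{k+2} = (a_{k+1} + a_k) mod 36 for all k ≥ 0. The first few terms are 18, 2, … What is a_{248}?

We have a_0 = 18, a_1 = 2, a_2 = 20, a_3 = 22, a_4 = 6, a_5 = 28, a_6 = 34, a_7 = 26, a_8 = 24, a_9 = 14, a_{10} = 2, a_{11} = 16, a_{12} = 18, a_{13} = 34, a_{14} = 16, a_{15} = 14, a_{16} = 30, a_{17} = 8, a_{18} = 2, a_{19} = 10, a_{20} = 12, a_{21} = 22, a_{22} = 34, a_{23} = 20, a_{24} = 18, a_{25} = 2.
Since (a_{24}, a_{25}) = (a_0, a_1) = (18, 2) (two consecutive terms determine the rest), the sequence is periodic with period 24.
So a_{248} = a_{0 + ((248-0) mod 24)} = a_8 = 24.

24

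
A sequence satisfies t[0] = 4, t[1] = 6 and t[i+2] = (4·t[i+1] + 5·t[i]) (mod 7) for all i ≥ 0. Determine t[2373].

Listing terms: t[0] = 4,  t[1] = 6,  t[2] = 2,  t[3] = 3,  t[4] = 1,  t[5] = 5,  t[6] = 4,  t[7] = 6.
The sequence repeats with period 6.
(2373 - 0) mod 6 = 3, so t[2373] = t[3] = 3.

3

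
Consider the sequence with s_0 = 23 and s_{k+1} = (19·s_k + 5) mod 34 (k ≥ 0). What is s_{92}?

1

Listing terms: s_0 = 23,  s_1 = 0,  s_2 = 5,  s_3 = 32,  s_4 = 1,  s_5 = 24,  s_6 = 19,  s_7 = 26,  s_8 = 23.
The sequence repeats with period 8.
(92 - 0) mod 8 = 4, so s_{92} = s_4 = 1.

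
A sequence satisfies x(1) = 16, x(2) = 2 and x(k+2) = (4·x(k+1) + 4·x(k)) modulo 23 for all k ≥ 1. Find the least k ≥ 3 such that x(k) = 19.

15

Listing terms: x(1) = 16; x(2) = 2; x(3) = 3; x(4) = 20; x(5) = 0; x(6) = 11; x(7) = 21; x(8) = 13; x(9) = 21; x(10) = 21; x(11) = 7; x(12) = 20; x(13) = 16; x(14) = 6; x(15) = 19; x(16) = 8; x(17) = 16; x(18) = 4; x(19) = 11; x(20) = 14; x(21) = 8; x(22) = 19; x(23) = 16; x(24) = 2.
The sequence repeats with period 22.
The value 19 first appears (with k ≥ 3) at x(15).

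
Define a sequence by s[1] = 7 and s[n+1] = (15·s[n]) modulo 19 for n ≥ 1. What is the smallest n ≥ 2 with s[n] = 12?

Computing terms: s[1] = 7,  s[2] = 10,  s[3] = 17,  s[4] = 8,  s[5] = 6,  s[6] = 14,  s[7] = 1,  s[8] = 15,  s[9] = 16,  s[10] = 12,  s[11] = 9,  s[12] = 2,  s[13] = 11,  s[14] = 13,  s[15] = 5,  s[16] = 18,  s[17] = 4,  s[18] = 3,  s[19] = 7.
The sequence repeats with period 18.
The value 12 first appears (with n ≥ 2) at s[10].

10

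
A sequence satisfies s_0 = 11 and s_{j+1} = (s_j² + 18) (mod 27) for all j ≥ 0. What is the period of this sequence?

We have s_0 = 11, s_1 = 4, s_2 = 7, s_3 = 13, s_4 = 25, s_5 = 22, s_6 = 16, s_7 = 4.
Since s_7 = s_1 = 4, the sequence is eventually periodic: after a pre-period of length 1 it cycles with period 6.

6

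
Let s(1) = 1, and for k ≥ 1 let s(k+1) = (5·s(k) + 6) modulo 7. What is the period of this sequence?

We have s(1) = 1, s(2) = 4, s(3) = 5, s(4) = 3, s(5) = 0, s(6) = 6, s(7) = 1.
The sequence repeats with period 6.

6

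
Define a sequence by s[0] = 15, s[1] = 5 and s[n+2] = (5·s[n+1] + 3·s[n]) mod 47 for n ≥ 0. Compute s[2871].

32

We have s[0] = 15; s[1] = 5; s[2] = 23; s[3] = 36; s[4] = 14; s[5] = 37; s[6] = 39; s[7] = 24; s[8] = 2; s[9] = 35; s[10] = 40; s[11] = 23; s[12] = 0; s[13] = 22; s[14] = 16; s[15] = 5; s[16] = 26; s[17] = 4; s[18] = 4; s[19] = 32; s[20] = 31; s[21] = 16; s[22] = 32; s[23] = 20; s[24] = 8; s[25] = 6; s[26] = 7; s[27] = 6; s[28] = 4; s[29] = 38; s[30] = 14; s[31] = 43; s[32] = 22; s[33] = 4; s[34] = 39; s[35] = 19; s[36] = 24; s[37] = 36; s[38] = 17; s[39] = 5; s[40] = 29; s[41] = 19; s[42] = 41; s[43] = 27; s[44] = 23; s[45] = 8; s[46] = 15; s[47] = 5.
Since (s[46], s[47]) = (s[0], s[1]) = (15, 5) (two consecutive terms determine the rest), the sequence is periodic with period 46.
(2871 - 0) mod 46 = 19, so s[2871] = s[19] = 32.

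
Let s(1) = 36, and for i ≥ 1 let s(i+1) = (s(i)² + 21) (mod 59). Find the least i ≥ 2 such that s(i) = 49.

5

s(1) = 36, s(2) = 19, s(3) = 28, s(4) = 38, s(5) = 49, s(6) = 3, s(7) = 30, s(8) = 36.
The sequence repeats with period 7.
The value 49 first appears (with i ≥ 2) at s(5).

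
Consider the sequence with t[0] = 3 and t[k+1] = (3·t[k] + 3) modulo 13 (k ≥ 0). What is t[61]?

t[0] = 3, t[1] = 12, t[2] = 0, t[3] = 3.
The sequence repeats with period 3.
So t[61] = t[0 + ((61-0) mod 3)] = t[1] = 12.

12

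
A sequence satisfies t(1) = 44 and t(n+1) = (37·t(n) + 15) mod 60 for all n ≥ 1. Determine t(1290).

23

t(1) = 44; t(2) = 23; t(3) = 26; t(4) = 17; t(5) = 44.
Since t(5) = t(1) = 44, the sequence is periodic with period 4.
(1290 - 1) mod 4 = 1, so t(1290) = t(2) = 23.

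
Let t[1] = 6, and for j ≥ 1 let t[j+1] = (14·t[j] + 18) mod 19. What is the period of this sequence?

18

t[1] = 6; t[2] = 7; t[3] = 2; t[4] = 8; t[5] = 16; t[6] = 14; t[7] = 5; t[8] = 12; t[9] = 15; t[10] = 0; t[11] = 18; t[12] = 4; t[13] = 17; t[14] = 9; t[15] = 11; t[16] = 1; t[17] = 13; t[18] = 10; t[19] = 6.
The sequence repeats with period 18.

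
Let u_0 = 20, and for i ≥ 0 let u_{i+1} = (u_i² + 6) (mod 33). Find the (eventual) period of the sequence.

5

We have u_0 = 20,  u_1 = 10,  u_2 = 7,  u_3 = 22,  u_4 = 28,  u_5 = 31,  u_6 = 10.
Since u_6 = u_1 = 10, the sequence is eventually periodic: after a pre-period of length 1 it cycles with period 5.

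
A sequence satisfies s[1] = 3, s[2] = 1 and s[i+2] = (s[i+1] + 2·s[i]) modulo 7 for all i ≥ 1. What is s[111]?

0

s[1] = 3,  s[2] = 1,  s[3] = 0,  s[4] = 2,  s[5] = 2,  s[6] = 6,  s[7] = 3,  s[8] = 1.
Since (s[7], s[8]) = (s[1], s[2]) = (3, 1) (two consecutive terms determine the rest), the sequence is periodic with period 6.
(111 - 1) mod 6 = 2, so s[111] = s[3] = 0.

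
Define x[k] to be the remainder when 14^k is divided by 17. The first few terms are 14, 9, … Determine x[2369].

We have x[1] = 14, x[2] = 9, x[3] = 7, x[4] = 13, x[5] = 12, x[6] = 15, x[7] = 6, x[8] = 16, x[9] = 3, x[10] = 8, x[11] = 10, x[12] = 4, x[13] = 5, x[14] = 2, x[15] = 11, x[16] = 1, x[17] = 14.
Since x[17] = x[1] = 14, the sequence is periodic with period 16.
So x[2369] = x[1 + ((2369-1) mod 16)] = x[1] = 14.

14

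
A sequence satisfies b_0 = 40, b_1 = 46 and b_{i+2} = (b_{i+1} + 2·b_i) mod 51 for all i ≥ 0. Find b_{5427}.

14

b_0 = 40,  b_1 = 46,  b_2 = 24,  b_3 = 14,  b_4 = 11,  b_5 = 39,  b_6 = 10,  b_7 = 37,  b_8 = 6,  b_9 = 29,  b_{10} = 41,  b_{11} = 48,  b_{12} = 28,  b_{13} = 22,  b_{14} = 27,  b_{15} = 20,  b_{16} = 23,  b_{17} = 12,  b_{18} = 7,  b_{19} = 31,  b_{20} = 45,  b_{21} = 5,  b_{22} = 44,  b_{23} = 3,  b_{24} = 40,  b_{25} = 46.
Since (b_{24}, b_{25}) = (b_0, b_1) = (40, 46) (two consecutive terms determine the rest), the sequence is periodic with period 24.
So b_{5427} = b_{0 + ((5427-0) mod 24)} = b_3 = 14.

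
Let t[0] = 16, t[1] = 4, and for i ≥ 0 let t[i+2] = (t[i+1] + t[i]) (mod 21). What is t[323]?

Listing terms: t[0] = 16; t[1] = 4; t[2] = 20; t[3] = 3; t[4] = 2; t[5] = 5; t[6] = 7; t[7] = 12; t[8] = 19; t[9] = 10; t[10] = 8; t[11] = 18; t[12] = 5; t[13] = 2; t[14] = 7; t[15] = 9; t[16] = 16; t[17] = 4.
The sequence repeats with period 16.
(323 - 0) mod 16 = 3, so t[323] = t[3] = 3.

3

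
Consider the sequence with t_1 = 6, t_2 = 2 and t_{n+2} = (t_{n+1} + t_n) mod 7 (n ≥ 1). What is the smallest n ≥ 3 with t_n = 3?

4

t_1 = 6,  t_2 = 2,  t_3 = 1,  t_4 = 3,  t_5 = 4,  t_6 = 0,  t_7 = 4,  t_8 = 4,  t_9 = 1,  t_{10} = 5,  t_{11} = 6,  t_{12} = 4,  t_{13} = 3,  t_{14} = 0,  t_{15} = 3,  t_{16} = 3,  t_{17} = 6,  t_{18} = 2.
Since (t_{17}, t_{18}) = (t_1, t_2) = (6, 2) (two consecutive terms determine the rest), the sequence is periodic with period 16.
The value 3 first appears (with n ≥ 3) at t_4.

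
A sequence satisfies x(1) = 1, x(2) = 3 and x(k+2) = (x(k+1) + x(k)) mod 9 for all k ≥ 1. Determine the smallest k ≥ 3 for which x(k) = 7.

4

We have x(1) = 1, x(2) = 3, x(3) = 4, x(4) = 7, x(5) = 2, x(6) = 0, x(7) = 2, x(8) = 2, x(9) = 4, x(10) = 6, x(11) = 1, x(12) = 7, x(13) = 8, x(14) = 6, x(15) = 5, x(16) = 2, x(17) = 7, x(18) = 0, x(19) = 7, x(20) = 7, x(21) = 5, x(22) = 3, x(23) = 8, x(24) = 2, x(25) = 1, x(26) = 3.
The sequence repeats with period 24.
The value 7 first appears (with k ≥ 3) at x(4).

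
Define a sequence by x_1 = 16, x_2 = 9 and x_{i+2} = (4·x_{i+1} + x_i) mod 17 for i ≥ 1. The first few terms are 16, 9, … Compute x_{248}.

We have x_1 = 16, x_2 = 9, x_3 = 1, x_4 = 13, x_5 = 2, x_6 = 4, x_7 = 1, x_8 = 8, x_9 = 16, x_{10} = 4, x_{11} = 15, x_{12} = 13, x_{13} = 16, x_{14} = 9.
The sequence repeats with period 12.
(248 - 1) mod 12 = 7, so x_{248} = x_8 = 8.

8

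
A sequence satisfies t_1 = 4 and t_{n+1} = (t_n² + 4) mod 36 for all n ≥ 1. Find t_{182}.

Listing terms: t_1 = 4,  t_2 = 20,  t_3 = 8,  t_4 = 32,  t_5 = 20.
Since t_5 = t_2 = 20, the sequence is eventually periodic: after a pre-period of length 1 it cycles with period 3.
For n ≥ 2, t_n depends only on (n - 2) mod 3. (182 - 2) mod 3 = 0, so t_{182} = t_2 = 20.

20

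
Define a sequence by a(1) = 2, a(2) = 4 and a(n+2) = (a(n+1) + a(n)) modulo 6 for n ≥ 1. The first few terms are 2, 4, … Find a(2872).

2

We have a(1) = 2; a(2) = 4; a(3) = 0; a(4) = 4; a(5) = 4; a(6) = 2; a(7) = 0; a(8) = 2; a(9) = 2; a(10) = 4.
Since (a(9), a(10)) = (a(1), a(2)) = (2, 4) (two consecutive terms determine the rest), the sequence is periodic with period 8.
So a(2872) = a(1 + ((2872-1) mod 8)) = a(8) = 2.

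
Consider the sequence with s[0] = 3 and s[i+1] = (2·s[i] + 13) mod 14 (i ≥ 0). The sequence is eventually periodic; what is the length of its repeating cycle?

s[0] = 3; s[1] = 5; s[2] = 9; s[3] = 3.
Since s[3] = s[0] = 3, the sequence is periodic with period 3.

3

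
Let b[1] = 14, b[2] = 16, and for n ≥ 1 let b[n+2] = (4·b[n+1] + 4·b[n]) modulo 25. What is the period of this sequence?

Computing terms: b[1] = 14,  b[2] = 16,  b[3] = 20,  b[4] = 19,  b[5] = 6,  b[6] = 0,  b[7] = 24,  b[8] = 21,  b[9] = 5,  b[10] = 4,  b[11] = 11,  b[12] = 10,  b[13] = 9,  b[14] = 1,  b[15] = 15,  b[16] = 14,  b[17] = 16.
Since (b[16], b[17]) = (b[1], b[2]) = (14, 16) (two consecutive terms determine the rest), the sequence is periodic with period 15.

15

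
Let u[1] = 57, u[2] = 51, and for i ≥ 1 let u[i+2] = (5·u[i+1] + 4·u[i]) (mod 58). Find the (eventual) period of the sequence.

21

We have u[1] = 57; u[2] = 51; u[3] = 19; u[4] = 9; u[5] = 5; u[6] = 3; u[7] = 35; u[8] = 13; u[9] = 31; u[10] = 33; u[11] = 57; u[12] = 11; u[13] = 51; u[14] = 9; u[15] = 17; u[16] = 5; u[17] = 35; u[18] = 21; u[19] = 13; u[20] = 33; u[21] = 43; u[22] = 57; u[23] = 51.
The sequence repeats with period 21.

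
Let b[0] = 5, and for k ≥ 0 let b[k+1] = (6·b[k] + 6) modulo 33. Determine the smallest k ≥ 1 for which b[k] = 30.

5

Computing terms: b[0] = 5, b[1] = 3, b[2] = 24, b[3] = 18, b[4] = 15, b[5] = 30, b[6] = 21, b[7] = 0, b[8] = 6, b[9] = 9, b[10] = 27, b[11] = 3.
Since b[11] = b[1] = 3, the sequence is eventually periodic: after a pre-period of length 1 it cycles with period 10.
The value 30 first appears (with k ≥ 1) at b[5].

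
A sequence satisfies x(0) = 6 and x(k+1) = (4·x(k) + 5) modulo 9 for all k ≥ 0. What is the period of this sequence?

9

x(0) = 6, x(1) = 2, x(2) = 4, x(3) = 3, x(4) = 8, x(5) = 1, x(6) = 0, x(7) = 5, x(8) = 7, x(9) = 6.
The sequence repeats with period 9.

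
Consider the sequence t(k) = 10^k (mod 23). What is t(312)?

We have t(0) = 1, t(1) = 10, t(2) = 8, t(3) = 11, t(4) = 18, t(5) = 19, t(6) = 6, t(7) = 14, t(8) = 2, t(9) = 20, t(10) = 16, t(11) = 22, t(12) = 13, t(13) = 15, t(14) = 12, t(15) = 5, t(16) = 4, t(17) = 17, t(18) = 9, t(19) = 21, t(20) = 3, t(21) = 7, t(22) = 1.
Since t(22) = t(0) = 1, the sequence is periodic with period 22.
(312 - 0) mod 22 = 4, so t(312) = t(4) = 18.

18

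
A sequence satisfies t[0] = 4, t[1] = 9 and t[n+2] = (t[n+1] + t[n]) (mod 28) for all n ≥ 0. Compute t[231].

t[0] = 4, t[1] = 9, t[2] = 13, t[3] = 22, t[4] = 7, t[5] = 1, t[6] = 8, t[7] = 9, t[8] = 17, t[9] = 26, t[10] = 15, t[11] = 13, t[12] = 0, t[13] = 13, t[14] = 13, t[15] = 26, t[16] = 11, t[17] = 9, t[18] = 20, t[19] = 1, t[20] = 21, t[21] = 22, t[22] = 15, t[23] = 9, t[24] = 24, t[25] = 5, t[26] = 1, t[27] = 6, t[28] = 7, t[29] = 13, t[30] = 20, t[31] = 5, t[32] = 25, t[33] = 2, t[34] = 27, t[35] = 1, t[36] = 0, t[37] = 1, t[38] = 1, t[39] = 2, t[40] = 3, t[41] = 5, t[42] = 8, t[43] = 13, t[44] = 21, t[45] = 6, t[46] = 27, t[47] = 5, t[48] = 4, t[49] = 9.
The sequence repeats with period 48.
So t[231] = t[0 + ((231-0) mod 48)] = t[39] = 2.

2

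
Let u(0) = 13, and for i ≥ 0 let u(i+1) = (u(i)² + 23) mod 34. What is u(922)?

We have u(0) = 13,  u(1) = 22,  u(2) = 31,  u(3) = 32,  u(4) = 27,  u(5) = 4,  u(6) = 5,  u(7) = 14,  u(8) = 15,  u(9) = 10,  u(10) = 21,  u(11) = 22.
Since u(11) = u(1) = 22, the sequence is eventually periodic: after a pre-period of length 1 it cycles with period 10.
For i ≥ 1, u(i) depends only on (i - 1) mod 10. (922 - 1) mod 10 = 1, so u(922) = u(2) = 31.

31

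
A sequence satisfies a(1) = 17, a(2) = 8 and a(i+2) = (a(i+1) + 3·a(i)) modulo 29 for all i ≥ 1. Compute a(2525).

28

Computing terms: a(1) = 17,  a(2) = 8,  a(3) = 1,  a(4) = 25,  a(5) = 28,  a(6) = 16,  a(7) = 13,  a(8) = 3,  a(9) = 13,  a(10) = 22,  a(11) = 3,  a(12) = 11,  a(13) = 20,  a(14) = 24,  a(15) = 26,  a(16) = 11,  a(17) = 2,  a(18) = 6,  a(19) = 12,  a(20) = 1,  a(21) = 8,  a(22) = 11,  a(23) = 6,  a(24) = 10,  a(25) = 28,  a(26) = 0,  a(27) = 26,  a(28) = 26,  a(29) = 17,  a(30) = 8.
The sequence repeats with period 28.
So a(2525) = a(1 + ((2525-1) mod 28)) = a(5) = 28.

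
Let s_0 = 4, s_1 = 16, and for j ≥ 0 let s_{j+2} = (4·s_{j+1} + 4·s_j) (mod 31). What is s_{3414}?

We have s_0 = 4,  s_1 = 16,  s_2 = 18,  s_3 = 12,  s_4 = 27,  s_5 = 1,  s_6 = 19,  s_7 = 18,  s_8 = 24,  s_9 = 13,  s_{10} = 24,  s_{11} = 24,  s_{12} = 6,  s_{13} = 27,  s_{14} = 8,  s_{15} = 16,  s_{16} = 3,  s_{17} = 14,  s_{18} = 6,  s_{19} = 18,  s_{20} = 3,  s_{21} = 22,  s_{22} = 7,  s_{23} = 23,  s_{24} = 27,  s_{25} = 14,  s_{26} = 9,  s_{27} = 30,  s_{28} = 1,  s_{29} = 0,  s_{30} = 4,  s_{31} = 16.
The sequence repeats with period 30.
So s_{3414} = s_{0 + ((3414-0) mod 30)} = s_{24} = 27.

27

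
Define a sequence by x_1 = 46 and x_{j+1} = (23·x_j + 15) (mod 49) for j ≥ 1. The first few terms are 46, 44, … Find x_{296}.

Computing terms: x_1 = 46, x_2 = 44, x_3 = 47, x_4 = 18, x_5 = 37, x_6 = 33, x_7 = 39, x_8 = 30, x_9 = 19, x_{10} = 11, x_{11} = 23, x_{12} = 5, x_{13} = 32, x_{14} = 16, x_{15} = 40, x_{16} = 4, x_{17} = 9, x_{18} = 26, x_{19} = 25, x_{20} = 2, x_{21} = 12, x_{22} = 46.
Since x_{22} = x_1 = 46, the sequence is periodic with period 21.
(296 - 1) mod 21 = 1, so x_{296} = x_2 = 44.

44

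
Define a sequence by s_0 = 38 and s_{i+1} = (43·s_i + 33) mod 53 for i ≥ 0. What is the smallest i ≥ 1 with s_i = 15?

Listing terms: s_0 = 38,  s_1 = 24,  s_2 = 5,  s_3 = 36,  s_4 = 44,  s_5 = 17,  s_6 = 22,  s_7 = 25,  s_8 = 48,  s_9 = 30,  s_{10} = 51,  s_{11} = 0,  s_{12} = 33,  s_{13} = 21,  s_{14} = 35,  s_{15} = 1,  s_{16} = 23,  s_{17} = 15,  s_{18} = 42,  s_{19} = 37,  s_{20} = 34,  s_{21} = 11,  s_{22} = 29,  s_{23} = 8,  s_{24} = 6,  s_{25} = 26,  s_{26} = 38.
The sequence repeats with period 26.
The value 15 first appears (with i ≥ 1) at s_{17}.

17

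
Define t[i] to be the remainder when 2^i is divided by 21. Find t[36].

Listing terms: t[1] = 2,  t[2] = 4,  t[3] = 8,  t[4] = 16,  t[5] = 11,  t[6] = 1,  t[7] = 2.
Since t[7] = t[1] = 2, the sequence is periodic with period 6.
So t[36] = t[1 + ((36-1) mod 6)] = t[6] = 1.

1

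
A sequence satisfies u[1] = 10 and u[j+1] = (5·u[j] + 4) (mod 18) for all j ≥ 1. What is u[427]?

We have u[1] = 10, u[2] = 0, u[3] = 4, u[4] = 6, u[5] = 16, u[6] = 12, u[7] = 10.
The sequence repeats with period 6.
(427 - 1) mod 6 = 0, so u[427] = u[1] = 10.

10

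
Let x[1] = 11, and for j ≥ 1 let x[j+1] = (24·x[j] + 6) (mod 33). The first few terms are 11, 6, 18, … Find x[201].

0

x[1] = 11,  x[2] = 6,  x[3] = 18,  x[4] = 9,  x[5] = 24,  x[6] = 21,  x[7] = 15,  x[8] = 3,  x[9] = 12,  x[10] = 30,  x[11] = 0,  x[12] = 6.
Since x[12] = x[2] = 6, the sequence is eventually periodic: after a pre-period of length 1 it cycles with period 10.
For j ≥ 2, x[j] depends only on (j - 2) mod 10. (201 - 2) mod 10 = 9, so x[201] = x[11] = 0.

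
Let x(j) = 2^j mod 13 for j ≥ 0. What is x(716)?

x(0) = 1, x(1) = 2, x(2) = 4, x(3) = 8, x(4) = 3, x(5) = 6, x(6) = 12, x(7) = 11, x(8) = 9, x(9) = 5, x(10) = 10, x(11) = 7, x(12) = 1.
Since x(12) = x(0) = 1, the sequence is periodic with period 12.
(716 - 0) mod 12 = 8, so x(716) = x(8) = 9.

9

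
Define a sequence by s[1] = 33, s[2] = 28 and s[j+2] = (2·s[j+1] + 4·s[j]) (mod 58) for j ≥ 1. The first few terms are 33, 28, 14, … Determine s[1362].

Listing terms: s[1] = 33, s[2] = 28, s[3] = 14, s[4] = 24, s[5] = 46, s[6] = 14, s[7] = 38, s[8] = 16, s[9] = 10, s[10] = 26, s[11] = 34, s[12] = 56, s[13] = 16, s[14] = 24, s[15] = 54, s[16] = 30, s[17] = 44, s[18] = 34, s[19] = 12, s[20] = 44, s[21] = 20, s[22] = 42, s[23] = 48, s[24] = 32, s[25] = 24, s[26] = 2, s[27] = 42, s[28] = 34, s[29] = 4, s[30] = 28, s[31] = 14.
Since (s[30], s[31]) = (s[2], s[3]) = (28, 14) (two consecutive terms determine the rest), the sequence is eventually periodic: after a pre-period of length 1 it cycles with period 28.
For j ≥ 2, s[j] depends only on (j - 2) mod 28. (1362 - 2) mod 28 = 16, so s[1362] = s[18] = 34.

34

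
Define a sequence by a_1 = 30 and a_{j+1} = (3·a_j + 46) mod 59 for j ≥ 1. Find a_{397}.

Listing terms: a_1 = 30; a_2 = 18; a_3 = 41; a_4 = 51; a_5 = 22; a_6 = 53; a_7 = 28; a_8 = 12; a_9 = 23; a_{10} = 56; a_{11} = 37; a_{12} = 39; a_{13} = 45; a_{14} = 4; a_{15} = 58; a_{16} = 43; a_{17} = 57; a_{18} = 40; a_{19} = 48; a_{20} = 13; a_{21} = 26; a_{22} = 6; a_{23} = 5; a_{24} = 2; a_{25} = 52; a_{26} = 25; a_{27} = 3; a_{28} = 55; a_{29} = 34; a_{30} = 30.
Since a_{30} = a_1 = 30, the sequence is periodic with period 29.
So a_{397} = a_{1 + ((397-1) mod 29)} = a_{20} = 13.

13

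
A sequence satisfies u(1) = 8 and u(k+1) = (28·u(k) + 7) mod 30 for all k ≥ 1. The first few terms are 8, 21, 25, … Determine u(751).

u(1) = 8; u(2) = 21; u(3) = 25; u(4) = 17; u(5) = 3; u(6) = 1; u(7) = 5; u(8) = 27; u(9) = 13; u(10) = 11; u(11) = 15; u(12) = 7; u(13) = 23; u(14) = 21.
Since u(14) = u(2) = 21, the sequence is eventually periodic: after a pre-period of length 1 it cycles with period 12.
For k ≥ 2, u(k) depends only on (k - 2) mod 12. (751 - 2) mod 12 = 5, so u(751) = u(7) = 5.

5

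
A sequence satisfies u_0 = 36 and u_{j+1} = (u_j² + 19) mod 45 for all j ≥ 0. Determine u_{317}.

We have u_0 = 36, u_1 = 10, u_2 = 29, u_3 = 5, u_4 = 44, u_5 = 20, u_6 = 14, u_7 = 35, u_8 = 29.
Since u_8 = u_2 = 29, the sequence is eventually periodic: after a pre-period of length 2 it cycles with period 6.
For j ≥ 2, u_j depends only on (j - 2) mod 6. (317 - 2) mod 6 = 3, so u_{317} = u_5 = 20.

20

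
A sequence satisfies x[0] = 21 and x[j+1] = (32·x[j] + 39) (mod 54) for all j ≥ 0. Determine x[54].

Computing terms: x[0] = 21, x[1] = 9, x[2] = 3, x[3] = 27, x[4] = 39, x[5] = 45, x[6] = 21.
The sequence repeats with period 6.
So x[54] = x[0 + ((54-0) mod 6)] = x[0] = 21.

21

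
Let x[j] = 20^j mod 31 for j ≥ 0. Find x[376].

20

x[0] = 1, x[1] = 20, x[2] = 28, x[3] = 2, x[4] = 9, x[5] = 25, x[6] = 4, x[7] = 18, x[8] = 19, x[9] = 8, x[10] = 5, x[11] = 7, x[12] = 16, x[13] = 10, x[14] = 14, x[15] = 1.
The sequence repeats with period 15.
(376 - 0) mod 15 = 1, so x[376] = x[1] = 20.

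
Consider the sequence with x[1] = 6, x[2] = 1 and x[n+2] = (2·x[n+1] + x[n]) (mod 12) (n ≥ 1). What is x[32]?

1

Computing terms: x[1] = 6,  x[2] = 1,  x[3] = 8,  x[4] = 5,  x[5] = 6,  x[6] = 5,  x[7] = 4,  x[8] = 1,  x[9] = 6,  x[10] = 1.
The sequence repeats with period 8.
(32 - 1) mod 8 = 7, so x[32] = x[8] = 1.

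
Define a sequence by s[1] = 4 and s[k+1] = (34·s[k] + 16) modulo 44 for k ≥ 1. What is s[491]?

12

s[1] = 4,  s[2] = 20,  s[3] = 36,  s[4] = 8,  s[5] = 24,  s[6] = 40,  s[7] = 12,  s[8] = 28,  s[9] = 0,  s[10] = 16,  s[11] = 32,  s[12] = 4.
The sequence repeats with period 11.
So s[491] = s[1 + ((491-1) mod 11)] = s[7] = 12.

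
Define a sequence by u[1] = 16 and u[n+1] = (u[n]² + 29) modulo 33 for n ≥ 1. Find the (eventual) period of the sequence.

6

We have u[1] = 16; u[2] = 21; u[3] = 8; u[4] = 27; u[5] = 32; u[6] = 30; u[7] = 5; u[8] = 21.
Since u[8] = u[2] = 21, the sequence is eventually periodic: after a pre-period of length 1 it cycles with period 6.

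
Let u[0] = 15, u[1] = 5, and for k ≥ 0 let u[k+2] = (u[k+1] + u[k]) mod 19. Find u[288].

15

Computing terms: u[0] = 15,  u[1] = 5,  u[2] = 1,  u[3] = 6,  u[4] = 7,  u[5] = 13,  u[6] = 1,  u[7] = 14,  u[8] = 15,  u[9] = 10,  u[10] = 6,  u[11] = 16,  u[12] = 3,  u[13] = 0,  u[14] = 3,  u[15] = 3,  u[16] = 6,  u[17] = 9,  u[18] = 15,  u[19] = 5.
Since (u[18], u[19]) = (u[0], u[1]) = (15, 5) (two consecutive terms determine the rest), the sequence is periodic with period 18.
So u[288] = u[0 + ((288-0) mod 18)] = u[0] = 15.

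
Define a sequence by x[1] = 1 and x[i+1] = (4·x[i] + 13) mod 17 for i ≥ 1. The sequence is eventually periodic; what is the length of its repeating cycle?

Computing terms: x[1] = 1, x[2] = 0, x[3] = 13, x[4] = 14, x[5] = 1.
Since x[5] = x[1] = 1, the sequence is periodic with period 4.

4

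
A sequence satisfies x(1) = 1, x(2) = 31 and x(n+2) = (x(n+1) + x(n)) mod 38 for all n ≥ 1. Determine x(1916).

31

Listing terms: x(1) = 1; x(2) = 31; x(3) = 32; x(4) = 25; x(5) = 19; x(6) = 6; x(7) = 25; x(8) = 31; x(9) = 18; x(10) = 11; x(11) = 29; x(12) = 2; x(13) = 31; x(14) = 33; x(15) = 26; x(16) = 21; x(17) = 9; x(18) = 30; x(19) = 1; x(20) = 31.
The sequence repeats with period 18.
So x(1916) = x(1 + ((1916-1) mod 18)) = x(8) = 31.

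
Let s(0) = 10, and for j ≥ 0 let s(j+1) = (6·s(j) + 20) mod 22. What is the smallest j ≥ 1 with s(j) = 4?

Computing terms: s(0) = 10,  s(1) = 14,  s(2) = 16,  s(3) = 6,  s(4) = 12,  s(5) = 4,  s(6) = 0,  s(7) = 20,  s(8) = 8,  s(9) = 2,  s(10) = 10.
Since s(10) = s(0) = 10, the sequence is periodic with period 10.
The value 4 first appears (with j ≥ 1) at s(5).

5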